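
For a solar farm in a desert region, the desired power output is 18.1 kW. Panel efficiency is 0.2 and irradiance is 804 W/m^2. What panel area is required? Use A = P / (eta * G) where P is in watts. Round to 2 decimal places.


Convert target power to watts: P = 18.1 * 1000 = 18100.0 W
Compute denominator: eta * G = 0.2 * 804 = 160.8
Required area A = P / (eta * G) = 18100.0 / 160.8
A = 112.56 m^2

112.56


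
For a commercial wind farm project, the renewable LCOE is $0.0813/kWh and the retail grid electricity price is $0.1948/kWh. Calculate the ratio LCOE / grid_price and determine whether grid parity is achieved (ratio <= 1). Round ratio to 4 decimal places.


Compare LCOE to grid price:
  LCOE = $0.0813/kWh, Grid price = $0.1948/kWh
  Ratio = LCOE / grid_price = 0.0813 / 0.1948 = 0.4174
  Grid parity achieved (ratio <= 1)? yes

0.4174


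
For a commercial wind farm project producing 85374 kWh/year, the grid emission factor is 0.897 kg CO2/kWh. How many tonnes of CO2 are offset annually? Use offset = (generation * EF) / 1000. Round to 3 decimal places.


CO2 offset in kg = generation * emission_factor
CO2 offset = 85374 * 0.897 = 76580.48 kg
Convert to tonnes:
  CO2 offset = 76580.48 / 1000 = 76.580 tonnes

76.580


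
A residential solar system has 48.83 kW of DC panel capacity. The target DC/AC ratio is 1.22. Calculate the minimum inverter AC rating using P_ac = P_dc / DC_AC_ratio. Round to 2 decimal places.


The inverter AC capacity is determined by the DC/AC ratio.
Given: P_dc = 48.83 kW, DC/AC ratio = 1.22
P_ac = P_dc / ratio = 48.83 / 1.22
P_ac = 40.02 kW

40.02


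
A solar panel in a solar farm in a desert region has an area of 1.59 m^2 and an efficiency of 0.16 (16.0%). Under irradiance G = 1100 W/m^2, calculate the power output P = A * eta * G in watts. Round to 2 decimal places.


Use the solar power formula P = A * eta * G.
Given: A = 1.59 m^2, eta = 0.16, G = 1100 W/m^2
P = 1.59 * 0.16 * 1100
P = 279.84 W

279.84


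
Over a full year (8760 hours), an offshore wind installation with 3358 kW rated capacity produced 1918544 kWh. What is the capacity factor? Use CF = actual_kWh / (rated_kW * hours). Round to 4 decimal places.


Capacity factor = actual output / maximum possible output
Maximum possible = rated * hours = 3358 * 8760 = 29416080 kWh
CF = 1918544 / 29416080
CF = 0.0652

0.0652


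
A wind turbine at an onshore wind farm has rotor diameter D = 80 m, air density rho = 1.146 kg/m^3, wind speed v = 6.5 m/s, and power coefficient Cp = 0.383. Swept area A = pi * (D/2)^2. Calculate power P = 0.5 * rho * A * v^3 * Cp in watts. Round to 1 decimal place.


Step 1 -- Compute swept area:
  A = pi * (D/2)^2 = pi * (80/2)^2 = 5026.55 m^2
Step 2 -- Apply wind power equation:
  P = 0.5 * rho * A * v^3 * Cp
  v^3 = 6.5^3 = 274.625
  P = 0.5 * 1.146 * 5026.55 * 274.625 * 0.383
  P = 302944.7 W

302944.7


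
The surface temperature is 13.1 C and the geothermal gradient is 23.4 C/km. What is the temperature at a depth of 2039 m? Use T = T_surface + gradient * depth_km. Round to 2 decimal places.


Convert depth to km: 2039 / 1000 = 2.039 km
Temperature increase = gradient * depth_km = 23.4 * 2.039 = 47.71 C
Temperature at depth = T_surface + delta_T = 13.1 + 47.71
T = 60.81 C

60.81


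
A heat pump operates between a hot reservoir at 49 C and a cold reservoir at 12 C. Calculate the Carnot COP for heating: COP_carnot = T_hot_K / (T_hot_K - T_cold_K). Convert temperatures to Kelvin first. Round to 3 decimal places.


Convert to Kelvin:
  T_hot = 49 + 273.15 = 322.15 K
  T_cold = 12 + 273.15 = 285.15 K
Apply Carnot COP formula:
  COP = T_hot_K / (T_hot_K - T_cold_K) = 322.15 / 37.0
  COP = 8.707

8.707


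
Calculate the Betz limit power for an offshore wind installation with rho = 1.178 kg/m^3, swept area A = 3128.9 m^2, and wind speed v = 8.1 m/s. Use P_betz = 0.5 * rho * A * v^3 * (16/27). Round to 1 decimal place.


The Betz coefficient Cp_max = 16/27 = 0.5926
v^3 = 8.1^3 = 531.441
P_betz = 0.5 * rho * A * v^3 * Cp_max
P_betz = 0.5 * 1.178 * 3128.9 * 531.441 * 0.5926
P_betz = 580387.8 W

580387.8


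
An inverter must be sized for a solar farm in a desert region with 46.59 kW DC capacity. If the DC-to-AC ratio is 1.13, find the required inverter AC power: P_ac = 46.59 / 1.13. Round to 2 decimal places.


The inverter AC capacity is determined by the DC/AC ratio.
Given: P_dc = 46.59 kW, DC/AC ratio = 1.13
P_ac = P_dc / ratio = 46.59 / 1.13
P_ac = 41.23 kW

41.23


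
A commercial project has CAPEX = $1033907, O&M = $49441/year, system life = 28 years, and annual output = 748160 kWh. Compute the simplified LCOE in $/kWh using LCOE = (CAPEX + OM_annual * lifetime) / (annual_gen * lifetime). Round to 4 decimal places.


Total cost = CAPEX + OM * lifetime = 1033907 + 49441 * 28 = 1033907 + 1384348 = 2418255
Total generation = annual * lifetime = 748160 * 28 = 20948480 kWh
LCOE = 2418255 / 20948480
LCOE = 0.1154 $/kWh

0.1154


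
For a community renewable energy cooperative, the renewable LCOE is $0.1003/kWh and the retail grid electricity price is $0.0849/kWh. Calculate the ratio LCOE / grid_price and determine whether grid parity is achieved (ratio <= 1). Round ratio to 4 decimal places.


Compare LCOE to grid price:
  LCOE = $0.1003/kWh, Grid price = $0.0849/kWh
  Ratio = LCOE / grid_price = 0.1003 / 0.0849 = 1.1814
  Grid parity achieved (ratio <= 1)? no

1.1814


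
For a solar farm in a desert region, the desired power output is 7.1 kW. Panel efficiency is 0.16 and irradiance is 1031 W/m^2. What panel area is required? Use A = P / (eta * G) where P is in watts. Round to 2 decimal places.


Convert target power to watts: P = 7.1 * 1000 = 7100.0 W
Compute denominator: eta * G = 0.16 * 1031 = 164.96
Required area A = P / (eta * G) = 7100.0 / 164.96
A = 43.04 m^2

43.04


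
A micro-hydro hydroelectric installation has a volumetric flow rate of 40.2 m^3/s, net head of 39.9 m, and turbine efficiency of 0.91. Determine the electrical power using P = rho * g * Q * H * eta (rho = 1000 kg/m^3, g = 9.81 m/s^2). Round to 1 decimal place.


Apply the hydropower formula P = rho * g * Q * H * eta
rho * g = 1000 * 9.81 = 9810.0
P = 9810.0 * 40.2 * 39.9 * 0.91
P = 14318889.9 W

14318889.9


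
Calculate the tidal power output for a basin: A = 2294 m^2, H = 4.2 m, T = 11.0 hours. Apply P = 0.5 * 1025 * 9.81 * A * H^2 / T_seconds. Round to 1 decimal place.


Convert period to seconds: T = 11.0 * 3600 = 39600.0 s
H^2 = 4.2^2 = 17.64
P = 0.5 * rho * g * A * H^2 / T
P = 0.5 * 1025 * 9.81 * 2294 * 17.64 / 39600.0
P = 5137.6 W

5137.6


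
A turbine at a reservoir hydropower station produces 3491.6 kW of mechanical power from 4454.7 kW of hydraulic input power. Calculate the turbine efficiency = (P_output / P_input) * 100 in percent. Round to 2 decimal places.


Turbine efficiency = (output power / input power) * 100
eta = (3491.6 / 4454.7) * 100
eta = 78.38%

78.38


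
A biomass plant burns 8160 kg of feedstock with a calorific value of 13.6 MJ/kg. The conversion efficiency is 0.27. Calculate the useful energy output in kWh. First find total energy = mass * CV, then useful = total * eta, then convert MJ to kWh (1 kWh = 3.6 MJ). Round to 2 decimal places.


Total energy = mass * CV = 8160 * 13.6 = 110976.0 MJ
Useful energy = total * eta = 110976.0 * 0.27 = 29963.52 MJ
Convert to kWh: 29963.52 / 3.6
Useful energy = 8323.20 kWh

8323.20


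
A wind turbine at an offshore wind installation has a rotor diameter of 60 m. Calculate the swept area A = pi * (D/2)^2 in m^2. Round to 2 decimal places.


Compute the rotor radius:
  r = D / 2 = 60 / 2 = 30.0 m
Calculate swept area:
  A = pi * r^2 = pi * 30.0^2
  A = 2827.43 m^2

2827.43


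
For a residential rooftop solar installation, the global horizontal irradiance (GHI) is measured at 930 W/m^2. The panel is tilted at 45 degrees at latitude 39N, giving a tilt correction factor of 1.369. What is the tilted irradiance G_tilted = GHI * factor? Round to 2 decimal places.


Identify the given values:
  GHI = 930 W/m^2, tilt correction factor = 1.369
Apply the formula G_tilted = GHI * factor:
  G_tilted = 930 * 1.369
  G_tilted = 1273.17 W/m^2

1273.17


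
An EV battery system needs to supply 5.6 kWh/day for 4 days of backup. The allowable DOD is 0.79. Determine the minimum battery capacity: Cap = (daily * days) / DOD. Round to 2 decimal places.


Total energy needed = daily * days = 5.6 * 4 = 22.4 kWh
Account for depth of discharge:
  Cap = total_energy / DOD = 22.4 / 0.79
  Cap = 28.35 kWh

28.35


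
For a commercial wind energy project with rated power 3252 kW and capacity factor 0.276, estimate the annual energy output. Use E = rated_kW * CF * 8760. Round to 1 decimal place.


Annual energy = rated_kW * capacity_factor * hours_per_year
Given: P_rated = 3252 kW, CF = 0.276, hours = 8760
E = 3252 * 0.276 * 8760
E = 7862555.5 kWh

7862555.5


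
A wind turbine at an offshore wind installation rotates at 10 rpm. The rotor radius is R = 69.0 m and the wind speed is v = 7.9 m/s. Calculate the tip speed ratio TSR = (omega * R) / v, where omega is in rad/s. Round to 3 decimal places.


Convert rotational speed to rad/s:
  omega = 10 * 2 * pi / 60 = 1.0472 rad/s
Compute tip speed:
  v_tip = omega * R = 1.0472 * 69.0 = 72.257 m/s
Tip speed ratio:
  TSR = v_tip / v_wind = 72.257 / 7.9 = 9.146

9.146


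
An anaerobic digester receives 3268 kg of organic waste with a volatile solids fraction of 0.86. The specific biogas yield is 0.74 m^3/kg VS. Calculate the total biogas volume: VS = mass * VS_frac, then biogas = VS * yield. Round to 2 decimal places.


Compute volatile solids:
  VS = mass * VS_fraction = 3268 * 0.86 = 2810.48 kg
Calculate biogas volume:
  Biogas = VS * specific_yield = 2810.48 * 0.74
  Biogas = 2079.76 m^3

2079.76


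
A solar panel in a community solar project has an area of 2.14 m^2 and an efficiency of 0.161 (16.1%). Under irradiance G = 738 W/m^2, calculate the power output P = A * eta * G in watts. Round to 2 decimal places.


Use the solar power formula P = A * eta * G.
Given: A = 2.14 m^2, eta = 0.161, G = 738 W/m^2
P = 2.14 * 0.161 * 738
P = 254.27 W

254.27


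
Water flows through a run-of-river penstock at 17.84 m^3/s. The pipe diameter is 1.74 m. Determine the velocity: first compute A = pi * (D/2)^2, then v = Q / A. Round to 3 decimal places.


Compute pipe cross-sectional area:
  A = pi * (D/2)^2 = pi * (1.74/2)^2 = 2.3779 m^2
Calculate velocity:
  v = Q / A = 17.84 / 2.3779
  v = 7.503 m/s

7.503


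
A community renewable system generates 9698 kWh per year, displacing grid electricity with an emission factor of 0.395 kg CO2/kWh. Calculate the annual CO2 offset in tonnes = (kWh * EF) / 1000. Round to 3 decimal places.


CO2 offset in kg = generation * emission_factor
CO2 offset = 9698 * 0.395 = 3830.71 kg
Convert to tonnes:
  CO2 offset = 3830.71 / 1000 = 3.831 tonnes

3.831


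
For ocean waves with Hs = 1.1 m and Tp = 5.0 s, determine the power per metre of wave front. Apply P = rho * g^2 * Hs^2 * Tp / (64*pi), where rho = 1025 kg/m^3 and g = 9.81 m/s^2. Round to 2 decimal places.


Apply wave power formula:
  g^2 = 9.81^2 = 96.2361
  Hs^2 = 1.1^2 = 1.21
  Numerator = rho * g^2 * Hs^2 * Tp = 1025 * 96.2361 * 1.21 * 5.0 = 596784.12
  Denominator = 64 * pi = 201.0619
  P = 596784.12 / 201.0619 = 2968.16 W/m

2968.16


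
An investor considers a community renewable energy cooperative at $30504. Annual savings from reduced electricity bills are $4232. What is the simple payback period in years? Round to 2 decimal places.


Simple payback period = initial cost / annual savings
Payback = 30504 / 4232
Payback = 7.21 years

7.21


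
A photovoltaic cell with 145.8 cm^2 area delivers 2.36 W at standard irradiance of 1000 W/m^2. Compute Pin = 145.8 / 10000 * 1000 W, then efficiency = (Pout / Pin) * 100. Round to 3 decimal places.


First compute the input power:
  Pin = area_cm2 / 10000 * G = 145.8 / 10000 * 1000 = 14.58 W
Then compute efficiency:
  Efficiency = (Pout / Pin) * 100 = (2.36 / 14.58) * 100
  Efficiency = 16.187%

16.187


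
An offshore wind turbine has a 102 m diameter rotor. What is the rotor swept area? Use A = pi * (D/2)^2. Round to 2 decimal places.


Compute the rotor radius:
  r = D / 2 = 102 / 2 = 51.0 m
Calculate swept area:
  A = pi * r^2 = pi * 51.0^2
  A = 8171.28 m^2

8171.28


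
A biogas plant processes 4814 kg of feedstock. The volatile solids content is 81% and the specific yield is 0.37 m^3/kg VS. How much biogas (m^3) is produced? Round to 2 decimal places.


Compute volatile solids:
  VS = mass * VS_fraction = 4814 * 0.81 = 3899.34 kg
Calculate biogas volume:
  Biogas = VS * specific_yield = 3899.34 * 0.37
  Biogas = 1442.76 m^3

1442.76


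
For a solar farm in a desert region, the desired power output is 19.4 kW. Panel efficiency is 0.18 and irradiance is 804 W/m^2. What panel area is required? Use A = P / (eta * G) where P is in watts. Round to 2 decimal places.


Convert target power to watts: P = 19.4 * 1000 = 19400.0 W
Compute denominator: eta * G = 0.18 * 804 = 144.72
Required area A = P / (eta * G) = 19400.0 / 144.72
A = 134.05 m^2

134.05


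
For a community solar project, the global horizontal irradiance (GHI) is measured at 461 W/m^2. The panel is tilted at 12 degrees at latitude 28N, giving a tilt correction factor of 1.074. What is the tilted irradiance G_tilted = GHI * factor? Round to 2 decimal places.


Identify the given values:
  GHI = 461 W/m^2, tilt correction factor = 1.074
Apply the formula G_tilted = GHI * factor:
  G_tilted = 461 * 1.074
  G_tilted = 495.11 W/m^2

495.11


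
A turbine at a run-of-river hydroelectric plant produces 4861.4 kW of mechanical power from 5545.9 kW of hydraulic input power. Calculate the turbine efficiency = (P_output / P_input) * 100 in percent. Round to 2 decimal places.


Turbine efficiency = (output power / input power) * 100
eta = (4861.4 / 5545.9) * 100
eta = 87.66%

87.66


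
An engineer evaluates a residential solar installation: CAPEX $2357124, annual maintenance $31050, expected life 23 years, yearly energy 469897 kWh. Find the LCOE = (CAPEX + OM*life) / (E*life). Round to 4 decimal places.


Total cost = CAPEX + OM * lifetime = 2357124 + 31050 * 23 = 2357124 + 714150 = 3071274
Total generation = annual * lifetime = 469897 * 23 = 10807631 kWh
LCOE = 3071274 / 10807631
LCOE = 0.2842 $/kWh

0.2842


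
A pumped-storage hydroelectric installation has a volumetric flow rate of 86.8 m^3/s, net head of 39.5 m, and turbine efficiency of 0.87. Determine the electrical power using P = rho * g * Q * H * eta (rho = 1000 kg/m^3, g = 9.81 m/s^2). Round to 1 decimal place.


Apply the hydropower formula P = rho * g * Q * H * eta
rho * g = 1000 * 9.81 = 9810.0
P = 9810.0 * 86.8 * 39.5 * 0.87
P = 29262072.4 W

29262072.4


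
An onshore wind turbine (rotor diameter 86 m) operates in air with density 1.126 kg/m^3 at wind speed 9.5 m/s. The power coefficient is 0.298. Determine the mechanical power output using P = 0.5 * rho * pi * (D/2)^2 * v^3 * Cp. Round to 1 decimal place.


Step 1 -- Compute swept area:
  A = pi * (D/2)^2 = pi * (86/2)^2 = 5808.8 m^2
Step 2 -- Apply wind power equation:
  P = 0.5 * rho * A * v^3 * Cp
  v^3 = 9.5^3 = 857.375
  P = 0.5 * 1.126 * 5808.8 * 857.375 * 0.298
  P = 835568.9 W

835568.9


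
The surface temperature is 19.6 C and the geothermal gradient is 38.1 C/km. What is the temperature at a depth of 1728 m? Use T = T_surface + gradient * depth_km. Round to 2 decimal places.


Convert depth to km: 1728 / 1000 = 1.728 km
Temperature increase = gradient * depth_km = 38.1 * 1.728 = 65.84 C
Temperature at depth = T_surface + delta_T = 19.6 + 65.84
T = 85.44 C

85.44


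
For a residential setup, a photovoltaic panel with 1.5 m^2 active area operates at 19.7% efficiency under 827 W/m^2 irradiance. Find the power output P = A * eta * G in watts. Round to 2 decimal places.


Use the solar power formula P = A * eta * G.
Given: A = 1.5 m^2, eta = 0.197, G = 827 W/m^2
P = 1.5 * 0.197 * 827
P = 244.38 W

244.38


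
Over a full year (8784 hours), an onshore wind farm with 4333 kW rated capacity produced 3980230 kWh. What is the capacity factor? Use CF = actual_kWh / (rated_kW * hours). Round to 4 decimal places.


Capacity factor = actual output / maximum possible output
Maximum possible = rated * hours = 4333 * 8784 = 38061072 kWh
CF = 3980230 / 38061072
CF = 0.1046

0.1046


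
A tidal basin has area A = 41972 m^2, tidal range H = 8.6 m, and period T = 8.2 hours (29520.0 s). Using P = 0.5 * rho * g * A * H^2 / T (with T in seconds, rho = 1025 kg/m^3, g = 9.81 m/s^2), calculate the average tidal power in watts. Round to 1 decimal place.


Convert period to seconds: T = 8.2 * 3600 = 29520.0 s
H^2 = 8.6^2 = 73.96
P = 0.5 * rho * g * A * H^2 / T
P = 0.5 * 1025 * 9.81 * 41972 * 73.96 / 29520.0
P = 528692.4 W

528692.4


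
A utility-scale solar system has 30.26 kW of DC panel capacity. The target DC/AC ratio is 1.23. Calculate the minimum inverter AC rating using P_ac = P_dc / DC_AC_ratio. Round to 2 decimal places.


The inverter AC capacity is determined by the DC/AC ratio.
Given: P_dc = 30.26 kW, DC/AC ratio = 1.23
P_ac = P_dc / ratio = 30.26 / 1.23
P_ac = 24.60 kW

24.60


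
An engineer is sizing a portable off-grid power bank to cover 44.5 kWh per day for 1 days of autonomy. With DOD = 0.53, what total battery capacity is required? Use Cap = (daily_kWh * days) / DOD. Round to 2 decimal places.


Total energy needed = daily * days = 44.5 * 1 = 44.5 kWh
Account for depth of discharge:
  Cap = total_energy / DOD = 44.5 / 0.53
  Cap = 83.96 kWh

83.96


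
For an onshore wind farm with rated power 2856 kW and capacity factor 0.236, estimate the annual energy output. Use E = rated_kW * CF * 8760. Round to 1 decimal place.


Annual energy = rated_kW * capacity_factor * hours_per_year
Given: P_rated = 2856 kW, CF = 0.236, hours = 8760
E = 2856 * 0.236 * 8760
E = 5904380.2 kWh

5904380.2


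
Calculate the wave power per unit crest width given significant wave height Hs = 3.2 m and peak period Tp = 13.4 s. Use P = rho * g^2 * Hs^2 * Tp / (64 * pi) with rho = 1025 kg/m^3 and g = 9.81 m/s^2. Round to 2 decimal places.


Apply wave power formula:
  g^2 = 9.81^2 = 96.2361
  Hs^2 = 3.2^2 = 10.24
  Numerator = rho * g^2 * Hs^2 * Tp = 1025 * 96.2361 * 10.24 * 13.4 = 13535261.02
  Denominator = 64 * pi = 201.0619
  P = 13535261.02 / 201.0619 = 67318.87 W/m

67318.87


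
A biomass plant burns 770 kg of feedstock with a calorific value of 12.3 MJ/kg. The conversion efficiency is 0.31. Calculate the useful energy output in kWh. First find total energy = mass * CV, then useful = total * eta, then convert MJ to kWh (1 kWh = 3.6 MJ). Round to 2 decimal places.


Total energy = mass * CV = 770 * 12.3 = 9471.0 MJ
Useful energy = total * eta = 9471.0 * 0.31 = 2936.01 MJ
Convert to kWh: 2936.01 / 3.6
Useful energy = 815.56 kWh

815.56


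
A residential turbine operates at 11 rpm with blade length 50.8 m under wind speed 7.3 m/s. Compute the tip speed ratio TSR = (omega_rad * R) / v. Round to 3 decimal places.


Convert rotational speed to rad/s:
  omega = 11 * 2 * pi / 60 = 1.1519 rad/s
Compute tip speed:
  v_tip = omega * R = 1.1519 * 50.8 = 58.517 m/s
Tip speed ratio:
  TSR = v_tip / v_wind = 58.517 / 7.3 = 8.016

8.016


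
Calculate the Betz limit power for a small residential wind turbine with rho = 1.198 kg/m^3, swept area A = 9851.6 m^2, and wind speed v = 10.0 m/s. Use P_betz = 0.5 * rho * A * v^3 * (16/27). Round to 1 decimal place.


The Betz coefficient Cp_max = 16/27 = 0.5926
v^3 = 10.0^3 = 1000.0
P_betz = 0.5 * rho * A * v^3 * Cp_max
P_betz = 0.5 * 1.198 * 9851.6 * 1000.0 * 0.5926
P_betz = 3496953.1 W

3496953.1


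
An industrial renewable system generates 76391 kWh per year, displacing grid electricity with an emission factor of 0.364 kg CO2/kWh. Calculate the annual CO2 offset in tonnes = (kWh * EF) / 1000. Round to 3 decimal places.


CO2 offset in kg = generation * emission_factor
CO2 offset = 76391 * 0.364 = 27806.32 kg
Convert to tonnes:
  CO2 offset = 27806.32 / 1000 = 27.806 tonnes

27.806


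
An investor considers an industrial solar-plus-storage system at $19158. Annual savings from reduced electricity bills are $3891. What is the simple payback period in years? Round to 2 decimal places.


Simple payback period = initial cost / annual savings
Payback = 19158 / 3891
Payback = 4.92 years

4.92


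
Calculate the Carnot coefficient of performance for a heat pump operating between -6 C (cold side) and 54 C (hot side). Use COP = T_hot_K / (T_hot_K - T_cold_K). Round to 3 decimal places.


Convert to Kelvin:
  T_hot = 54 + 273.15 = 327.15 K
  T_cold = -6 + 273.15 = 267.15 K
Apply Carnot COP formula:
  COP = T_hot_K / (T_hot_K - T_cold_K) = 327.15 / 60.0
  COP = 5.453

5.453


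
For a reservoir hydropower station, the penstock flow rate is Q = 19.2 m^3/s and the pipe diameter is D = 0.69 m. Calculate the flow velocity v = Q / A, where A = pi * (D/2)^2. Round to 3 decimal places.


Compute pipe cross-sectional area:
  A = pi * (D/2)^2 = pi * (0.69/2)^2 = 0.3739 m^2
Calculate velocity:
  v = Q / A = 19.2 / 0.3739
  v = 51.347 m/s

51.347


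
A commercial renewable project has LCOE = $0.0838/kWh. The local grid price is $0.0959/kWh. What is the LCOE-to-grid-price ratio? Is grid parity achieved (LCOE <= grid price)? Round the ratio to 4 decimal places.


Compare LCOE to grid price:
  LCOE = $0.0838/kWh, Grid price = $0.0959/kWh
  Ratio = LCOE / grid_price = 0.0838 / 0.0959 = 0.8738
  Grid parity achieved (ratio <= 1)? yes

0.8738


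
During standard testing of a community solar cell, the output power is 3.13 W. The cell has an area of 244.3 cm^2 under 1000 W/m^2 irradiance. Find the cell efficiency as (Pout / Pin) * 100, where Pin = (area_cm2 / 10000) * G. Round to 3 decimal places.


First compute the input power:
  Pin = area_cm2 / 10000 * G = 244.3 / 10000 * 1000 = 24.43 W
Then compute efficiency:
  Efficiency = (Pout / Pin) * 100 = (3.13 / 24.43) * 100
  Efficiency = 12.812%

12.812


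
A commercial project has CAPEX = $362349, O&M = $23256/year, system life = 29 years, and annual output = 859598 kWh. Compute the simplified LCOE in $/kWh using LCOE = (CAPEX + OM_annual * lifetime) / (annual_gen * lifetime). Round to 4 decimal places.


Total cost = CAPEX + OM * lifetime = 362349 + 23256 * 29 = 362349 + 674424 = 1036773
Total generation = annual * lifetime = 859598 * 29 = 24928342 kWh
LCOE = 1036773 / 24928342
LCOE = 0.0416 $/kWh

0.0416


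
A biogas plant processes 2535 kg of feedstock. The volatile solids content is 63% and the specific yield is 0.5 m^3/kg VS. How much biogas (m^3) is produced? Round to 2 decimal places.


Compute volatile solids:
  VS = mass * VS_fraction = 2535 * 0.63 = 1597.05 kg
Calculate biogas volume:
  Biogas = VS * specific_yield = 1597.05 * 0.5
  Biogas = 798.53 m^3

798.53


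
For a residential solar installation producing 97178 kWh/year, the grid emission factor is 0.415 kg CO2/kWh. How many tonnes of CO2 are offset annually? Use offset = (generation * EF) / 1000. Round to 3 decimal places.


CO2 offset in kg = generation * emission_factor
CO2 offset = 97178 * 0.415 = 40328.87 kg
Convert to tonnes:
  CO2 offset = 40328.87 / 1000 = 40.329 tonnes

40.329


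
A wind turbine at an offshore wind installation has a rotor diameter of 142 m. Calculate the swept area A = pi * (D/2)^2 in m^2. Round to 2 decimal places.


Compute the rotor radius:
  r = D / 2 = 142 / 2 = 71.0 m
Calculate swept area:
  A = pi * r^2 = pi * 71.0^2
  A = 15836.77 m^2

15836.77


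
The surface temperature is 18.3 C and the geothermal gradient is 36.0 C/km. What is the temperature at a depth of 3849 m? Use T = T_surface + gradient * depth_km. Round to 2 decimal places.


Convert depth to km: 3849 / 1000 = 3.849 km
Temperature increase = gradient * depth_km = 36.0 * 3.849 = 138.56 C
Temperature at depth = T_surface + delta_T = 18.3 + 138.56
T = 156.86 C

156.86


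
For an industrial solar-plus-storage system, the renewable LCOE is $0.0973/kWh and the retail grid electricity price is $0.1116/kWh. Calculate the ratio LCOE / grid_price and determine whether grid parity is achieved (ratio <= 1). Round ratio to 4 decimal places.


Compare LCOE to grid price:
  LCOE = $0.0973/kWh, Grid price = $0.1116/kWh
  Ratio = LCOE / grid_price = 0.0973 / 0.1116 = 0.8719
  Grid parity achieved (ratio <= 1)? yes

0.8719


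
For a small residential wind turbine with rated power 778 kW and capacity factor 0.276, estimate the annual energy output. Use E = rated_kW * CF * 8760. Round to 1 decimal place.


Annual energy = rated_kW * capacity_factor * hours_per_year
Given: P_rated = 778 kW, CF = 0.276, hours = 8760
E = 778 * 0.276 * 8760
E = 1881017.3 kWh

1881017.3


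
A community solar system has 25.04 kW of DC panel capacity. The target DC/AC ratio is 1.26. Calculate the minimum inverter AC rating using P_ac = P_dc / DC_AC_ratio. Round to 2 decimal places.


The inverter AC capacity is determined by the DC/AC ratio.
Given: P_dc = 25.04 kW, DC/AC ratio = 1.26
P_ac = P_dc / ratio = 25.04 / 1.26
P_ac = 19.87 kW

19.87


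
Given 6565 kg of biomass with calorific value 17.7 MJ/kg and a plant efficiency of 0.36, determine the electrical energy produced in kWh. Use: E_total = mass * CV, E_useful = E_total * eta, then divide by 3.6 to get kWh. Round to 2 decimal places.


Total energy = mass * CV = 6565 * 17.7 = 116200.5 MJ
Useful energy = total * eta = 116200.5 * 0.36 = 41832.18 MJ
Convert to kWh: 41832.18 / 3.6
Useful energy = 11620.05 kWh

11620.05


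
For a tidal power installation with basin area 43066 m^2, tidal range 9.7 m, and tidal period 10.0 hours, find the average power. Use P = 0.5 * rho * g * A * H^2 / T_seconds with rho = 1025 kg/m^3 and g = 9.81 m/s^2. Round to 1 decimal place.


Convert period to seconds: T = 10.0 * 3600 = 36000.0 s
H^2 = 9.7^2 = 94.09
P = 0.5 * rho * g * A * H^2 / T
P = 0.5 * 1025 * 9.81 * 43066 * 94.09 / 36000.0
P = 565898.3 W

565898.3


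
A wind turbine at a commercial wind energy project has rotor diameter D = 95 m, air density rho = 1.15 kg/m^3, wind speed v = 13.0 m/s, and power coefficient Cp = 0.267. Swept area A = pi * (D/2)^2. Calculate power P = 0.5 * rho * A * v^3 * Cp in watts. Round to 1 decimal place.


Step 1 -- Compute swept area:
  A = pi * (D/2)^2 = pi * (95/2)^2 = 7088.22 m^2
Step 2 -- Apply wind power equation:
  P = 0.5 * rho * A * v^3 * Cp
  v^3 = 13.0^3 = 2197.0
  P = 0.5 * 1.15 * 7088.22 * 2197.0 * 0.267
  P = 2390816.6 W

2390816.6


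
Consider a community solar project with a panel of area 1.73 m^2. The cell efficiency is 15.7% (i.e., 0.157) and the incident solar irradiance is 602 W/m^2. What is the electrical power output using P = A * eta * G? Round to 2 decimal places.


Use the solar power formula P = A * eta * G.
Given: A = 1.73 m^2, eta = 0.157, G = 602 W/m^2
P = 1.73 * 0.157 * 602
P = 163.51 W

163.51


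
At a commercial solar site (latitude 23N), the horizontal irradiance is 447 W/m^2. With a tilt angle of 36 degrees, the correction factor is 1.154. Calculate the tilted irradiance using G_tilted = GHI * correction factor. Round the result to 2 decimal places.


Identify the given values:
  GHI = 447 W/m^2, tilt correction factor = 1.154
Apply the formula G_tilted = GHI * factor:
  G_tilted = 447 * 1.154
  G_tilted = 515.84 W/m^2

515.84


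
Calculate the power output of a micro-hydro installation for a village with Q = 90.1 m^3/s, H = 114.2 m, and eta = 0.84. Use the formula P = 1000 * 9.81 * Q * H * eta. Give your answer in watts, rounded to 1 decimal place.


Apply the hydropower formula P = rho * g * Q * H * eta
rho * g = 1000 * 9.81 = 9810.0
P = 9810.0 * 90.1 * 114.2 * 0.84
P = 84788936.6 W

84788936.6


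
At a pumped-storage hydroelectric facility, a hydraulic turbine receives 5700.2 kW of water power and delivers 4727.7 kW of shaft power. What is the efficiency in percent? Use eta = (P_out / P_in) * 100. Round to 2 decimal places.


Turbine efficiency = (output power / input power) * 100
eta = (4727.7 / 5700.2) * 100
eta = 82.94%

82.94


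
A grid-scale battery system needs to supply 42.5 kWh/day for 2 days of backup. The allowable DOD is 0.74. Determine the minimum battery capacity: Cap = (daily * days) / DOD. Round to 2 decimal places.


Total energy needed = daily * days = 42.5 * 2 = 85.0 kWh
Account for depth of discharge:
  Cap = total_energy / DOD = 85.0 / 0.74
  Cap = 114.86 kWh

114.86


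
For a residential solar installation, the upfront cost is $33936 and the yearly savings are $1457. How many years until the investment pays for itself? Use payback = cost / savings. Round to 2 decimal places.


Simple payback period = initial cost / annual savings
Payback = 33936 / 1457
Payback = 23.29 years

23.29


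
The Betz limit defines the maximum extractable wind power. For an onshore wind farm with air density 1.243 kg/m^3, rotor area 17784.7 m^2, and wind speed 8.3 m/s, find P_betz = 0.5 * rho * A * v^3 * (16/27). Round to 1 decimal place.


The Betz coefficient Cp_max = 16/27 = 0.5926
v^3 = 8.3^3 = 571.787
P_betz = 0.5 * rho * A * v^3 * Cp_max
P_betz = 0.5 * 1.243 * 17784.7 * 571.787 * 0.5926
P_betz = 3745227.2 W

3745227.2


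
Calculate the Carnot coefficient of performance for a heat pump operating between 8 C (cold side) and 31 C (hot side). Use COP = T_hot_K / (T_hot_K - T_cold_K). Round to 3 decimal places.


Convert to Kelvin:
  T_hot = 31 + 273.15 = 304.15 K
  T_cold = 8 + 273.15 = 281.15 K
Apply Carnot COP formula:
  COP = T_hot_K / (T_hot_K - T_cold_K) = 304.15 / 23.0
  COP = 13.224

13.224


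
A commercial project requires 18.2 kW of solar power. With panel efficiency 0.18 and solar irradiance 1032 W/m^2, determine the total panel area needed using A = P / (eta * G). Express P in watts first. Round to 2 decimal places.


Convert target power to watts: P = 18.2 * 1000 = 18200.0 W
Compute denominator: eta * G = 0.18 * 1032 = 185.76
Required area A = P / (eta * G) = 18200.0 / 185.76
A = 97.98 m^2

97.98


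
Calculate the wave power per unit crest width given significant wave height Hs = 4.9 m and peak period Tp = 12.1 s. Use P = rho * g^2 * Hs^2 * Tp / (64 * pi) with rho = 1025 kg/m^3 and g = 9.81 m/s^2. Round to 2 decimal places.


Apply wave power formula:
  g^2 = 9.81^2 = 96.2361
  Hs^2 = 4.9^2 = 24.01
  Numerator = rho * g^2 * Hs^2 * Tp = 1025 * 96.2361 * 24.01 * 12.1 = 28657573.21
  Denominator = 64 * pi = 201.0619
  P = 28657573.21 / 201.0619 = 142531.08 W/m

142531.08


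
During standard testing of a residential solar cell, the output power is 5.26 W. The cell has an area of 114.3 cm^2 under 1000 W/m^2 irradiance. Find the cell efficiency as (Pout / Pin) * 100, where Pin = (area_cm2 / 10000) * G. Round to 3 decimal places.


First compute the input power:
  Pin = area_cm2 / 10000 * G = 114.3 / 10000 * 1000 = 11.43 W
Then compute efficiency:
  Efficiency = (Pout / Pin) * 100 = (5.26 / 11.43) * 100
  Efficiency = 46.019%

46.019


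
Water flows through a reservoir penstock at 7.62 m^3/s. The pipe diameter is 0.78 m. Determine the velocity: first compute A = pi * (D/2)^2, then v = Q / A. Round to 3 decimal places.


Compute pipe cross-sectional area:
  A = pi * (D/2)^2 = pi * (0.78/2)^2 = 0.4778 m^2
Calculate velocity:
  v = Q / A = 7.62 / 0.4778
  v = 15.947 m/s

15.947


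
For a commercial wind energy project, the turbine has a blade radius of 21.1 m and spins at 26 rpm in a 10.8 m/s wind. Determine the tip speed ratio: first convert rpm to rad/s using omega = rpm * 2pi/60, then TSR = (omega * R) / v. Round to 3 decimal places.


Convert rotational speed to rad/s:
  omega = 26 * 2 * pi / 60 = 2.7227 rad/s
Compute tip speed:
  v_tip = omega * R = 2.7227 * 21.1 = 57.449 m/s
Tip speed ratio:
  TSR = v_tip / v_wind = 57.449 / 10.8 = 5.319

5.319


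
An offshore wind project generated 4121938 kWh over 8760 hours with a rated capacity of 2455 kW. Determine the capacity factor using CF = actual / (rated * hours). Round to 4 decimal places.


Capacity factor = actual output / maximum possible output
Maximum possible = rated * hours = 2455 * 8760 = 21505800 kWh
CF = 4121938 / 21505800
CF = 0.1917

0.1917


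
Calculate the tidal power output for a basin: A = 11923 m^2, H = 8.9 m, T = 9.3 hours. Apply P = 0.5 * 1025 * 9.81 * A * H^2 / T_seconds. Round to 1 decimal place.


Convert period to seconds: T = 9.3 * 3600 = 33480.0 s
H^2 = 8.9^2 = 79.21
P = 0.5 * rho * g * A * H^2 / T
P = 0.5 * 1025 * 9.81 * 11923 * 79.21 / 33480.0
P = 141821.8 W

141821.8


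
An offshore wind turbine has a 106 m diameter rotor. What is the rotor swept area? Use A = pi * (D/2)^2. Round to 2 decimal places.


Compute the rotor radius:
  r = D / 2 = 106 / 2 = 53.0 m
Calculate swept area:
  A = pi * r^2 = pi * 53.0^2
  A = 8824.73 m^2

8824.73


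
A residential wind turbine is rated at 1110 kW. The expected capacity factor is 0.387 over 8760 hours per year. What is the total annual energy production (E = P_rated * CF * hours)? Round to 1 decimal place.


Annual energy = rated_kW * capacity_factor * hours_per_year
Given: P_rated = 1110 kW, CF = 0.387, hours = 8760
E = 1110 * 0.387 * 8760
E = 3763033.2 kWh

3763033.2


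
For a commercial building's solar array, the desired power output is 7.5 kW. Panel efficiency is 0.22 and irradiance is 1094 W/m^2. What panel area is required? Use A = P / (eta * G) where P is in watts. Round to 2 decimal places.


Convert target power to watts: P = 7.5 * 1000 = 7500.0 W
Compute denominator: eta * G = 0.22 * 1094 = 240.68
Required area A = P / (eta * G) = 7500.0 / 240.68
A = 31.16 m^2

31.16


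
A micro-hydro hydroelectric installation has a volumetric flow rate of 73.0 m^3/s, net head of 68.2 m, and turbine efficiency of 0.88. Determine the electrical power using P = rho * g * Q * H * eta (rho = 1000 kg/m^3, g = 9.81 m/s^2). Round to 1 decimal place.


Apply the hydropower formula P = rho * g * Q * H * eta
rho * g = 1000 * 9.81 = 9810.0
P = 9810.0 * 73.0 * 68.2 * 0.88
P = 42979258.1 W

42979258.1


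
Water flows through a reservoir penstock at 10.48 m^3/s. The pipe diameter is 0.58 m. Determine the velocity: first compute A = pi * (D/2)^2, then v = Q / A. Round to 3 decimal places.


Compute pipe cross-sectional area:
  A = pi * (D/2)^2 = pi * (0.58/2)^2 = 0.2642 m^2
Calculate velocity:
  v = Q / A = 10.48 / 0.2642
  v = 39.666 m/s

39.666


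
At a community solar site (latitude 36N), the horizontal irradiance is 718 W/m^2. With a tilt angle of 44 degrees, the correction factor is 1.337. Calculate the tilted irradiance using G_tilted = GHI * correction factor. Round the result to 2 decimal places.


Identify the given values:
  GHI = 718 W/m^2, tilt correction factor = 1.337
Apply the formula G_tilted = GHI * factor:
  G_tilted = 718 * 1.337
  G_tilted = 959.97 W/m^2

959.97


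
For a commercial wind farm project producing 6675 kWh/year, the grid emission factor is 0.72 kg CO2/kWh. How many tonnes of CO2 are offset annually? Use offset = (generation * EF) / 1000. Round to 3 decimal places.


CO2 offset in kg = generation * emission_factor
CO2 offset = 6675 * 0.72 = 4806.0 kg
Convert to tonnes:
  CO2 offset = 4806.0 / 1000 = 4.806 tonnes

4.806


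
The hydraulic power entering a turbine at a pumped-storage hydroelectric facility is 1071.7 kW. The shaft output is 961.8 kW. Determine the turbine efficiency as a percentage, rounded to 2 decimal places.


Turbine efficiency = (output power / input power) * 100
eta = (961.8 / 1071.7) * 100
eta = 89.75%

89.75


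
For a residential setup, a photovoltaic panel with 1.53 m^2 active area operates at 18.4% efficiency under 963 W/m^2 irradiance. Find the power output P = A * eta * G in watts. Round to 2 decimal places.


Use the solar power formula P = A * eta * G.
Given: A = 1.53 m^2, eta = 0.184, G = 963 W/m^2
P = 1.53 * 0.184 * 963
P = 271.10 W

271.10


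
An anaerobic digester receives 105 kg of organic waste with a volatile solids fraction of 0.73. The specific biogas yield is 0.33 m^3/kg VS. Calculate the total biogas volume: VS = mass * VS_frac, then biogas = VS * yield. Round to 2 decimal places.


Compute volatile solids:
  VS = mass * VS_fraction = 105 * 0.73 = 76.65 kg
Calculate biogas volume:
  Biogas = VS * specific_yield = 76.65 * 0.33
  Biogas = 25.29 m^3

25.29


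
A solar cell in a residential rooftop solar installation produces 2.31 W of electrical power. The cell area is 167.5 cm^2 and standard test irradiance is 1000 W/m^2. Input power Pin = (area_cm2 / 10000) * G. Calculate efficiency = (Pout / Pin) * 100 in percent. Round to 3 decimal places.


First compute the input power:
  Pin = area_cm2 / 10000 * G = 167.5 / 10000 * 1000 = 16.75 W
Then compute efficiency:
  Efficiency = (Pout / Pin) * 100 = (2.31 / 16.75) * 100
  Efficiency = 13.791%

13.791


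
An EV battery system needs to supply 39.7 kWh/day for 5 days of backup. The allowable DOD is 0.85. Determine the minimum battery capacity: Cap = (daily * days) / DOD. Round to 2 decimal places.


Total energy needed = daily * days = 39.7 * 5 = 198.5 kWh
Account for depth of discharge:
  Cap = total_energy / DOD = 198.5 / 0.85
  Cap = 233.53 kWh

233.53


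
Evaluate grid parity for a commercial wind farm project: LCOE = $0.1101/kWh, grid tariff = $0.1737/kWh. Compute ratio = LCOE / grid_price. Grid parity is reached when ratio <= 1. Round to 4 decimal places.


Compare LCOE to grid price:
  LCOE = $0.1101/kWh, Grid price = $0.1737/kWh
  Ratio = LCOE / grid_price = 0.1101 / 0.1737 = 0.6339
  Grid parity achieved (ratio <= 1)? yes

0.6339


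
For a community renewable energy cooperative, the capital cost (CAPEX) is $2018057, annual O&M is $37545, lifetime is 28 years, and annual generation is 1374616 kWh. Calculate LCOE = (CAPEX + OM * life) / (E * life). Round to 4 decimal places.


Total cost = CAPEX + OM * lifetime = 2018057 + 37545 * 28 = 2018057 + 1051260 = 3069317
Total generation = annual * lifetime = 1374616 * 28 = 38489248 kWh
LCOE = 3069317 / 38489248
LCOE = 0.0797 $/kWh

0.0797


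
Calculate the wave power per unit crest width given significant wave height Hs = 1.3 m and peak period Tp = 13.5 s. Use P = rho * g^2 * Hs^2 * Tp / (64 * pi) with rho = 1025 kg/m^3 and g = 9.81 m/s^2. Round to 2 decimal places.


Apply wave power formula:
  g^2 = 9.81^2 = 96.2361
  Hs^2 = 1.3^2 = 1.69
  Numerator = rho * g^2 * Hs^2 * Tp = 1025 * 96.2361 * 1.69 * 13.5 = 2250517.29
  Denominator = 64 * pi = 201.0619
  P = 2250517.29 / 201.0619 = 11193.15 W/m

11193.15


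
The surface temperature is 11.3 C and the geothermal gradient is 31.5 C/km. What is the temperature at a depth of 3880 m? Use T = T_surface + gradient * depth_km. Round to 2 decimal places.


Convert depth to km: 3880 / 1000 = 3.88 km
Temperature increase = gradient * depth_km = 31.5 * 3.88 = 122.22 C
Temperature at depth = T_surface + delta_T = 11.3 + 122.22
T = 133.52 C

133.52


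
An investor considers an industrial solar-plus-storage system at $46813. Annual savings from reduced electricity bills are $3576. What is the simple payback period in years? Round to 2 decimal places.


Simple payback period = initial cost / annual savings
Payback = 46813 / 3576
Payback = 13.09 years

13.09


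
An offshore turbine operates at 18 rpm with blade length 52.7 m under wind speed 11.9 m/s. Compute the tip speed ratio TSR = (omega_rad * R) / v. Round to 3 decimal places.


Convert rotational speed to rad/s:
  omega = 18 * 2 * pi / 60 = 1.885 rad/s
Compute tip speed:
  v_tip = omega * R = 1.885 * 52.7 = 99.337 m/s
Tip speed ratio:
  TSR = v_tip / v_wind = 99.337 / 11.9 = 8.348

8.348


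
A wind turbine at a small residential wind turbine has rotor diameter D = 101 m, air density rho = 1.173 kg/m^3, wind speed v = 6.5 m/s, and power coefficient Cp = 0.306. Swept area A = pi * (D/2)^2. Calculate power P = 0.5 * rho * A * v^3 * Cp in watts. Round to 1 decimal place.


Step 1 -- Compute swept area:
  A = pi * (D/2)^2 = pi * (101/2)^2 = 8011.85 m^2
Step 2 -- Apply wind power equation:
  P = 0.5 * rho * A * v^3 * Cp
  v^3 = 6.5^3 = 274.625
  P = 0.5 * 1.173 * 8011.85 * 274.625 * 0.306
  P = 394877.3 W

394877.3
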